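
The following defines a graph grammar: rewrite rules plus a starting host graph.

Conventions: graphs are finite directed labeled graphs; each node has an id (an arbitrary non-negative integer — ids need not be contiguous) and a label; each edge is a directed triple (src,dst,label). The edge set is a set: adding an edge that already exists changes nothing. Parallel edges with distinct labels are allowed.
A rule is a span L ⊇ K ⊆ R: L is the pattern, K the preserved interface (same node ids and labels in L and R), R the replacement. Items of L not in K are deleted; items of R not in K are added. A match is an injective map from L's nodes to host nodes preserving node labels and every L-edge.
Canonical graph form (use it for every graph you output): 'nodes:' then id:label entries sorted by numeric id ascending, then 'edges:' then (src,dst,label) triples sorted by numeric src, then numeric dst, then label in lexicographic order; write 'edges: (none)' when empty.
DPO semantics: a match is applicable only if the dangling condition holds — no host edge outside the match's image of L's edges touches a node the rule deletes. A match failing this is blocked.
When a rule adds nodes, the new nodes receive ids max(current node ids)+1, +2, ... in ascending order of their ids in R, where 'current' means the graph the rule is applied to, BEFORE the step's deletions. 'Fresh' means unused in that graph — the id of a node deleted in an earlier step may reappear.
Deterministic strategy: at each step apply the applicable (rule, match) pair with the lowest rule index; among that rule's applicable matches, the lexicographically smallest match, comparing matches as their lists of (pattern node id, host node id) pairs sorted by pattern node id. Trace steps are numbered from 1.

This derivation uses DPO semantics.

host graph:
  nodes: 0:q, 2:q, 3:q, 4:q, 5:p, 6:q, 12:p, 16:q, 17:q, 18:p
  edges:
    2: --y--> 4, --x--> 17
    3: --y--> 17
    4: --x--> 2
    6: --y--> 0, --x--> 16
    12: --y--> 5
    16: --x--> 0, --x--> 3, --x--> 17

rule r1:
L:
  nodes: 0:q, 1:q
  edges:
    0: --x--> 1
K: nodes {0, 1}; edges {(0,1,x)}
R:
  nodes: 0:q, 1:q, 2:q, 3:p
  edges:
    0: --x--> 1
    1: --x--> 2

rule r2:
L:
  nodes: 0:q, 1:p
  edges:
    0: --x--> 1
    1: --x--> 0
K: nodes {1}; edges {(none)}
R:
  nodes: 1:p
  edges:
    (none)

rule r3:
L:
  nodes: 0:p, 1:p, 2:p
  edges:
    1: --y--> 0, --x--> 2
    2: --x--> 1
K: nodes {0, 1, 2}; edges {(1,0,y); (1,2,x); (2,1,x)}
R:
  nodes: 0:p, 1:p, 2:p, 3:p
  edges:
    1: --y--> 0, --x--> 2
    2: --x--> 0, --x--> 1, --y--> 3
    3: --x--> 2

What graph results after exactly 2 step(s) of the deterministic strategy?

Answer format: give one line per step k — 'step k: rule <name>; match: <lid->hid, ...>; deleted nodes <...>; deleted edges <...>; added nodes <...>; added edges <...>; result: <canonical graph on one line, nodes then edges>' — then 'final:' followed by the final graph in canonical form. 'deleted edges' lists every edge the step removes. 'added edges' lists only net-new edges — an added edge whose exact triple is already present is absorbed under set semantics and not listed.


step 1: rule r1; match: 0->2, 1->17; deleted nodes (none); deleted edges (none); added nodes 19, 20; added edges (17,19,x); result: nodes: 0:q, 2:q, 3:q, 4:q, 5:p, 6:q, 12:p, 16:q, 17:q, 18:p, 19:q, 20:p edges: (2,4,y); (2,17,x); (3,17,y); (4,2,x); (6,0,y); (6,16,x); (12,5,y); (16,0,x); (16,3,x); (16,17,x); (17,19,x)
step 2: rule r1; match: 0->2, 1->17; deleted nodes (none); deleted edges (none); added nodes 21, 22; added edges (17,21,x); result: nodes: 0:q, 2:q, 3:q, 4:q, 5:p, 6:q, 12:p, 16:q, 17:q, 18:p, 19:q, 20:p, 21:q, 22:p edges: (2,4,y); (2,17,x); (3,17,y); (4,2,x); (6,0,y); (6,16,x); (12,5,y); (16,0,x); (16,3,x); (16,17,x); (17,19,x); (17,21,x)
final:
nodes: 0:q, 2:q, 3:q, 4:q, 5:p, 6:q, 12:p, 16:q, 17:q, 18:p, 19:q, 20:p, 21:q, 22:p
edges: (2,4,y); (2,17,x); (3,17,y); (4,2,x); (6,0,y); (6,16,x); (12,5,y); (16,0,x); (16,3,x); (16,17,x); (17,19,x); (17,21,x)


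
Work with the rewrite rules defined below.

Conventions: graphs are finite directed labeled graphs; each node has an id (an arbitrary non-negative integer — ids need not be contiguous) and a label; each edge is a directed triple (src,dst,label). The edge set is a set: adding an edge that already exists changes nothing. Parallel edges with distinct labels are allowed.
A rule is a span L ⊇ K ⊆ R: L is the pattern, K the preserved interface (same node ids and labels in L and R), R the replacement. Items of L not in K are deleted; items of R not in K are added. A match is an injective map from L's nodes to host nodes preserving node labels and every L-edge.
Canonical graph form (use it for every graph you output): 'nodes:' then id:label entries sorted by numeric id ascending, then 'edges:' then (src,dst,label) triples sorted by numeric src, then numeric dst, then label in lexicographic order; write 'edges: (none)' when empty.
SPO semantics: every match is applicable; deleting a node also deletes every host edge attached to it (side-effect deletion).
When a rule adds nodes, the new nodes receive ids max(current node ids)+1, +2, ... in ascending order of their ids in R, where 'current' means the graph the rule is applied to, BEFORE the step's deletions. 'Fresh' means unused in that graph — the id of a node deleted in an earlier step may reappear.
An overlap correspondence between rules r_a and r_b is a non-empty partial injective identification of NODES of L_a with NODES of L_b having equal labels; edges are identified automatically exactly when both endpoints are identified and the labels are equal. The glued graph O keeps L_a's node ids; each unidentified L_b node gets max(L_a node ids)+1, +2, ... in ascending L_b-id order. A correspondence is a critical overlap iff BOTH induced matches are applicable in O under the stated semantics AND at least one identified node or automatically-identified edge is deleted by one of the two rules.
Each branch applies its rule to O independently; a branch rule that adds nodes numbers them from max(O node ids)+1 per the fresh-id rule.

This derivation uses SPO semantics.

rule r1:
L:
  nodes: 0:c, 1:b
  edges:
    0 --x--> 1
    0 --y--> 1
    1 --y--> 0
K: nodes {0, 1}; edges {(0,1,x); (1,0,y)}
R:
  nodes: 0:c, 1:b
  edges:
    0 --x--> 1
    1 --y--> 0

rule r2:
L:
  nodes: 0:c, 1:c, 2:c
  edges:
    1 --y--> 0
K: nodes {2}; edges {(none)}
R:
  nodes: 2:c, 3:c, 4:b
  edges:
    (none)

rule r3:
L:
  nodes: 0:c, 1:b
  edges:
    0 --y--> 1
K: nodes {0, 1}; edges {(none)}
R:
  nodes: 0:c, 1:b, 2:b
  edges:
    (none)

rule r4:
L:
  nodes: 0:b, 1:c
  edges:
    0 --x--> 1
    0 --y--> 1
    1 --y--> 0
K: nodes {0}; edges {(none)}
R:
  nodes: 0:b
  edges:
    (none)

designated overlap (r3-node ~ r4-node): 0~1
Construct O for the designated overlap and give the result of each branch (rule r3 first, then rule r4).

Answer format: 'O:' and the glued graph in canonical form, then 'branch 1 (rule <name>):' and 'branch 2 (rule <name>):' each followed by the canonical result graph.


O:
nodes: 0:c, 1:b, 2:b
edges: (0,1,y); (0,2,y); (2,0,x); (2,0,y)
branch 1 (rule r3):
nodes: 0:c, 1:b, 2:b, 3:b
edges: (0,2,y); (2,0,x); (2,0,y)
branch 2 (rule r4):
nodes: 1:b, 2:b
edges: (none)


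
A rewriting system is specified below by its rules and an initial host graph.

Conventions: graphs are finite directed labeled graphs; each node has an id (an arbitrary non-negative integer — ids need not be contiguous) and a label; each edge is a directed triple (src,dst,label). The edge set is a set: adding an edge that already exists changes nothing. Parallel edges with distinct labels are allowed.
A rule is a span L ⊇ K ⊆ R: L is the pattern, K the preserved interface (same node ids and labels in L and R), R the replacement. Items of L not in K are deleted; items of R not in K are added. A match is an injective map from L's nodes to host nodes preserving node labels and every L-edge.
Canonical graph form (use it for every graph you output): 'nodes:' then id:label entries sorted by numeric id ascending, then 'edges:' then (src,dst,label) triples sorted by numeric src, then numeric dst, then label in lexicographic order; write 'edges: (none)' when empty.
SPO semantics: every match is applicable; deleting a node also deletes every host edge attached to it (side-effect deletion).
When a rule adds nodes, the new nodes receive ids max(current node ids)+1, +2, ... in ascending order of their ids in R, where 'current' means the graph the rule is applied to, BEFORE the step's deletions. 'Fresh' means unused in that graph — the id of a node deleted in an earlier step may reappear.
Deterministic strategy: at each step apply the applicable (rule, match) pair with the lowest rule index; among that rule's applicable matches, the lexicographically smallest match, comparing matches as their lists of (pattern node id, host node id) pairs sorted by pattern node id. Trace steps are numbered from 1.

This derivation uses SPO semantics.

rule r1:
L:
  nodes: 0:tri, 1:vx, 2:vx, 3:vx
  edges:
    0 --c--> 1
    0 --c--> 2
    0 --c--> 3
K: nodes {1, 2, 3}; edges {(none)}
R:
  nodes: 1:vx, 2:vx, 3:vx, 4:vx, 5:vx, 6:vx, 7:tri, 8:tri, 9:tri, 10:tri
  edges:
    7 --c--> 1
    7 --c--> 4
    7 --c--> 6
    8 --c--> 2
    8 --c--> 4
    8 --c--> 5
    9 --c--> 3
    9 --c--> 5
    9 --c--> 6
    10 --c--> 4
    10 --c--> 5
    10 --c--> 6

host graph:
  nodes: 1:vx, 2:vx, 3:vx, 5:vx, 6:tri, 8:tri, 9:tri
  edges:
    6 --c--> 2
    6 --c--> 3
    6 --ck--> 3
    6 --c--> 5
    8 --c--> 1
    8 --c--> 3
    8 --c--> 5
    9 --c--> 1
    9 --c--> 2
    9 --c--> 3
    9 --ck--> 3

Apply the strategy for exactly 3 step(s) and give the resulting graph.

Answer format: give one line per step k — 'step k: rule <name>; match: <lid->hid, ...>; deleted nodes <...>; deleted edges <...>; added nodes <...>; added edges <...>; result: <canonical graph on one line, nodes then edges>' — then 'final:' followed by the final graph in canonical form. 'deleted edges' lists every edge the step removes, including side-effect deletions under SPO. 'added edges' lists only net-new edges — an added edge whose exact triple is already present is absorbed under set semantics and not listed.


step 1: rule r1; match: 0->6, 1->2, 2->3, 3->5; deleted nodes 6; deleted edges (6,2,c); (6,3,c); (6,3,ck); (6,5,c); added nodes 10, 11, 12, 13, 14, 15, 16; added edges (13,2,c); (13,10,c); (13,12,c); (14,3,c); (14,10,c); (14,11,c); (15,5,c); (15,11,c); (15,12,c); (16,10,c); (16,11,c); (16,12,c); result: nodes: 1:vx, 2:vx, 3:vx, 5:vx, 8:tri, 9:tri, 10:vx, 11:vx, 12:vx, 13:tri, 14:tri, 15:tri, 16:tri edges: (8,1,c); (8,3,c); (8,5,c); (9,1,c); (9,2,c); (9,3,c); (9,3,ck); (13,2,c); (13,10,c); (13,12,c); (14,3,c); (14,10,c); (14,11,c); (15,5,c); (15,11,c); (15,12,c); (16,10,c); (16,11,c); (16,12,c)
step 2: rule r1; match: 0->8, 1->1, 2->3, 3->5; deleted nodes 8; deleted edges (8,1,c); (8,3,c); (8,5,c); added nodes 17, 18, 19, 20, 21, 22, 23; added edges (20,1,c); (20,17,c); (20,19,c); (21,3,c); (21,17,c); (21,18,c); (22,5,c); (22,18,c); (22,19,c); (23,17,c); (23,18,c); (23,19,c); result: nodes: 1:vx, 2:vx, 3:vx, 5:vx, 9:tri, 10:vx, 11:vx, 12:vx, 13:tri, 14:tri, 15:tri, 16:tri, 17:vx, 18:vx, 19:vx, 20:tri, 21:tri, 22:tri, 23:tri edges: (9,1,c); (9,2,c); (9,3,c); (9,3,ck); (13,2,c); (13,10,c); (13,12,c); (14,3,c); (14,10,c); (14,11,c); (15,5,c); (15,11,c); (15,12,c); (16,10,c); (16,11,c); (16,12,c); (20,1,c); (20,17,c); (20,19,c); (21,3,c); (21,17,c); (21,18,c); (22,5,c); (22,18,c); (22,19,c); (23,17,c); (23,18,c); (23,19,c)
step 3: rule r1; match: 0->9, 1->1, 2->2, 3->3; deleted nodes 9; deleted edges (9,1,c); (9,2,c); (9,3,c); (9,3,ck); added nodes 24, 25, 26, 27, 28, 29, 30; added edges (27,1,c); (27,24,c); (27,26,c); (28,2,c); (28,24,c); (28,25,c); (29,3,c); (29,25,c); (29,26,c); (30,24,c); (30,25,c); (30,26,c); result: nodes: 1:vx, 2:vx, 3:vx, 5:vx, 10:vx, 11:vx, 12:vx, 13:tri, 14:tri, 15:tri, 16:tri, 17:vx, 18:vx, 19:vx, 20:tri, 21:tri, 22:tri, 23:tri, 24:vx, 25:vx, 26:vx, 27:tri, 28:tri, 29:tri, 30:tri edges: (13,2,c); (13,10,c); (13,12,c); (14,3,c); (14,10,c); (14,11,c); (15,5,c); (15,11,c); (15,12,c); (16,10,c); (16,11,c); (16,12,c); (20,1,c); (20,17,c); (20,19,c); (21,3,c); (21,17,c); (21,18,c); (22,5,c); (22,18,c); (22,19,c); (23,17,c); (23,18,c); (23,19,c); (27,1,c); (27,24,c); (27,26,c); (28,2,c); (28,24,c); (28,25,c); (29,3,c); (29,25,c); (29,26,c); (30,24,c); (30,25,c); (30,26,c)
final:
nodes: 1:vx, 2:vx, 3:vx, 5:vx, 10:vx, 11:vx, 12:vx, 13:tri, 14:tri, 15:tri, 16:tri, 17:vx, 18:vx, 19:vx, 20:tri, 21:tri, 22:tri, 23:tri, 24:vx, 25:vx, 26:vx, 27:tri, 28:tri, 29:tri, 30:tri
edges: (13,2,c); (13,10,c); (13,12,c); (14,3,c); (14,10,c); (14,11,c); (15,5,c); (15,11,c); (15,12,c); (16,10,c); (16,11,c); (16,12,c); (20,1,c); (20,17,c); (20,19,c); (21,3,c); (21,17,c); (21,18,c); (22,5,c); (22,18,c); (22,19,c); (23,17,c); (23,18,c); (23,19,c); (27,1,c); (27,24,c); (27,26,c); (28,2,c); (28,24,c); (28,25,c); (29,3,c); (29,25,c); (29,26,c); (30,24,c); (30,25,c); (30,26,c)


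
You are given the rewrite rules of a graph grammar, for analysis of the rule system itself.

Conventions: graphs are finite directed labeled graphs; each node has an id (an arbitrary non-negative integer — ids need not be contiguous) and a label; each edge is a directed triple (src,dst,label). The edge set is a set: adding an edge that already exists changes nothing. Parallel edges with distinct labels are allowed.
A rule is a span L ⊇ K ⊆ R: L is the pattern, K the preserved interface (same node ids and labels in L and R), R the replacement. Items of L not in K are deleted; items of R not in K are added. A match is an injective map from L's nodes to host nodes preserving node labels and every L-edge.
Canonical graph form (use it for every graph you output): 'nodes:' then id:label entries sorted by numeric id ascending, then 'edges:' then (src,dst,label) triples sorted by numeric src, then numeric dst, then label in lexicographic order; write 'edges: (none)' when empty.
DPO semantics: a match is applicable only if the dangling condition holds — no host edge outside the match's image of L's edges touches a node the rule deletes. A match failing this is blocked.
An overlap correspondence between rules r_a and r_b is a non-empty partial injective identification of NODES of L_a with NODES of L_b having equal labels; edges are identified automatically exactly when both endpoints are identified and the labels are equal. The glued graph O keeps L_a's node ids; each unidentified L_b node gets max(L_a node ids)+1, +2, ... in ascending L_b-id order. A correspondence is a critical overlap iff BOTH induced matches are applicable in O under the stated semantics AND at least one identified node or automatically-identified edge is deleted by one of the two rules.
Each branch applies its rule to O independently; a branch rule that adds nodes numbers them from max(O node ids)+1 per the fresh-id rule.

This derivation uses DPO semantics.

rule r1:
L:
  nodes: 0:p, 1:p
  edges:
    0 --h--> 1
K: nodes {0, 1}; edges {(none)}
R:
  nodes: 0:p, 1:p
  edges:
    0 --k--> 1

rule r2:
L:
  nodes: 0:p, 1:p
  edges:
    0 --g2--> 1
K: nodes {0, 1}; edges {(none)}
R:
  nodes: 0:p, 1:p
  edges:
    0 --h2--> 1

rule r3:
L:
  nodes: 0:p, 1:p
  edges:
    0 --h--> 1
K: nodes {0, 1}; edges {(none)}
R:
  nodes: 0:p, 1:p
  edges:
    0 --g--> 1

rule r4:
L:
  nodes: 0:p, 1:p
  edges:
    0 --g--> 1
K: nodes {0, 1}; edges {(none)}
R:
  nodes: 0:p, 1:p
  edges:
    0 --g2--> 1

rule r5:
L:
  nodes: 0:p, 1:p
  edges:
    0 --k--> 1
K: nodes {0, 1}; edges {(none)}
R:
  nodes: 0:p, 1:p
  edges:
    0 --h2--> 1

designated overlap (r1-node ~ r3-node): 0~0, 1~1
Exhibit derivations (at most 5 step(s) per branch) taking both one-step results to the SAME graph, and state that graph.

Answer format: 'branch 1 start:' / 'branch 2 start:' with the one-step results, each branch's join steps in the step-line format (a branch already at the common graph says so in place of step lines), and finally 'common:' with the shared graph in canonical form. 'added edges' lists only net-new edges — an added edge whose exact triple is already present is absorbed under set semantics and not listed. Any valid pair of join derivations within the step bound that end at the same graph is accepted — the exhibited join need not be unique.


branch 1 start:
nodes: 0:p, 1:p
edges: (0,1,k)
branch 2 start:
nodes: 0:p, 1:p
edges: (0,1,g)
branch 1 step 1: rule r5; match: 0->0, 1->1; deleted nodes (none); deleted edges (0,1,k); added nodes (none); added edges (0,1,h2); result: nodes: 0:p, 1:p edges: (0,1,h2)
branch 2 step 1: rule r4; match: 0->0, 1->1; deleted nodes (none); deleted edges (0,1,g); added nodes (none); added edges (0,1,g2); result: nodes: 0:p, 1:p edges: (0,1,g2)
branch 2 step 2: rule r2; match: 0->0, 1->1; deleted nodes (none); deleted edges (0,1,g2); added nodes (none); added edges (0,1,h2); result: nodes: 0:p, 1:p edges: (0,1,h2)
common:
nodes: 0:p, 1:p
edges: (0,1,h2)


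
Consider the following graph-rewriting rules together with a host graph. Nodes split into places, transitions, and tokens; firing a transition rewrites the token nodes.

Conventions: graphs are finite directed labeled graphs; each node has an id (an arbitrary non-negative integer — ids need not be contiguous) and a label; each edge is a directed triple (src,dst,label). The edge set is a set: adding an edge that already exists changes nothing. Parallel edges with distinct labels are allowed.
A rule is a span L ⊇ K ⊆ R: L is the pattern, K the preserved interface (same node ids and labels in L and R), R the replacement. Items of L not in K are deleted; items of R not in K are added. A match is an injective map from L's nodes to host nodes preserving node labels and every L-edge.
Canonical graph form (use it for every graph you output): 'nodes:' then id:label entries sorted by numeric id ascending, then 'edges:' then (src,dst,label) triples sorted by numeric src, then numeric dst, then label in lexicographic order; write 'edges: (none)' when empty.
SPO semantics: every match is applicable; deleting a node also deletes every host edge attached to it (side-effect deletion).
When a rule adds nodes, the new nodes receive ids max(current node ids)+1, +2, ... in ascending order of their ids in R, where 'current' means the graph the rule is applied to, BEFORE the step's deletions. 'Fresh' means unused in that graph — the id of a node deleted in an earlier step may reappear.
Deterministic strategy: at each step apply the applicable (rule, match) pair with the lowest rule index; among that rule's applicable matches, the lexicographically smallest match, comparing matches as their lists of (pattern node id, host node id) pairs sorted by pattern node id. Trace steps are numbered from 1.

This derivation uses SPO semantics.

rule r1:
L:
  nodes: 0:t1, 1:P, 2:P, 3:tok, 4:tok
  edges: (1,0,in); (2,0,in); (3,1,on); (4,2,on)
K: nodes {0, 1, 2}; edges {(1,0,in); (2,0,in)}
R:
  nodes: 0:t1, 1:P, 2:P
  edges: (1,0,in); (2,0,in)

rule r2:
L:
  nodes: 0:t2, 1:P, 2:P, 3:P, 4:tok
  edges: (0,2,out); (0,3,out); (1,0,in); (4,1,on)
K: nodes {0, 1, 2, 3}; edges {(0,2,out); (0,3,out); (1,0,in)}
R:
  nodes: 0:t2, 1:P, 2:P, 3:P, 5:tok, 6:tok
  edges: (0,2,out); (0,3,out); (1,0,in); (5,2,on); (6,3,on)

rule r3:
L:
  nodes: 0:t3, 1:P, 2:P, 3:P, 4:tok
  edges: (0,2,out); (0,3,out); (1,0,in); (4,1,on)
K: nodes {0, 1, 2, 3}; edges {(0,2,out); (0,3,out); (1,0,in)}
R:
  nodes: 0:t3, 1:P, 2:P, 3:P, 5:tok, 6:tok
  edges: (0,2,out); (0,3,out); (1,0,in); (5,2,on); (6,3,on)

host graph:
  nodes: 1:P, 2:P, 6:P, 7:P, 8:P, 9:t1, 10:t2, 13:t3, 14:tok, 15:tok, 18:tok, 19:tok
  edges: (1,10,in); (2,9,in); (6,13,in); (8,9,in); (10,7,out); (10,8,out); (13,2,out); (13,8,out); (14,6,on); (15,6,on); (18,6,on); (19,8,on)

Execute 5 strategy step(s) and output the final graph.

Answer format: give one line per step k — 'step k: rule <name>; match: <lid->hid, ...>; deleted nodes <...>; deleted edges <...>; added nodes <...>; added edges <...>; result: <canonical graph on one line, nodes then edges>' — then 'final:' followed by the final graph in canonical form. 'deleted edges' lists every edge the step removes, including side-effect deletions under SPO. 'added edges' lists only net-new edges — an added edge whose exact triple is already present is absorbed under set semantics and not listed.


step 1: rule r3; match: 0->13, 1->6, 2->2, 3->8, 4->14; deleted nodes 14; deleted edges (14,6,on); added nodes 20, 21; added edges (20,2,on); (21,8,on); result: nodes: 1:P, 2:P, 6:P, 7:P, 8:P, 9:t1, 10:t2, 13:t3, 15:tok, 18:tok, 19:tok, 20:tok, 21:tok edges: (1,10,in); (2,9,in); (6,13,in); (8,9,in); (10,7,out); (10,8,out); (13,2,out); (13,8,out); (15,6,on); (18,6,on); (19,8,on); (20,2,on); (21,8,on)
step 2: rule r1; match: 0->9, 1->2, 2->8, 3->20, 4->19; deleted nodes 19, 20; deleted edges (19,8,on); (20,2,on); added nodes (none); added edges (none); result: nodes: 1:P, 2:P, 6:P, 7:P, 8:P, 9:t1, 10:t2, 13:t3, 15:tok, 18:tok, 21:tok edges: (1,10,in); (2,9,in); (6,13,in); (8,9,in); (10,7,out); (10,8,out); (13,2,out); (13,8,out); (15,6,on); (18,6,on); (21,8,on)
step 3: rule r3; match: 0->13, 1->6, 2->2, 3->8, 4->15; deleted nodes 15; deleted edges (15,6,on); added nodes 22, 23; added edges (22,2,on); (23,8,on); result: nodes: 1:P, 2:P, 6:P, 7:P, 8:P, 9:t1, 10:t2, 13:t3, 18:tok, 21:tok, 22:tok, 23:tok edges: (1,10,in); (2,9,in); (6,13,in); (8,9,in); (10,7,out); (10,8,out); (13,2,out); (13,8,out); (18,6,on); (21,8,on); (22,2,on); (23,8,on)
step 4: rule r1; match: 0->9, 1->2, 2->8, 3->22, 4->21; deleted nodes 21, 22; deleted edges (21,8,on); (22,2,on); added nodes (none); added edges (none); result: nodes: 1:P, 2:P, 6:P, 7:P, 8:P, 9:t1, 10:t2, 13:t3, 18:tok, 23:tok edges: (1,10,in); (2,9,in); (6,13,in); (8,9,in); (10,7,out); (10,8,out); (13,2,out); (13,8,out); (18,6,on); (23,8,on)
step 5: rule r3; match: 0->13, 1->6, 2->2, 3->8, 4->18; deleted nodes 18; deleted edges (18,6,on); added nodes 24, 25; added edges (24,2,on); (25,8,on); result: nodes: 1:P, 2:P, 6:P, 7:P, 8:P, 9:t1, 10:t2, 13:t3, 23:tok, 24:tok, 25:tok edges: (1,10,in); (2,9,in); (6,13,in); (8,9,in); (10,7,out); (10,8,out); (13,2,out); (13,8,out); (23,8,on); (24,2,on); (25,8,on)
final:
nodes: 1:P, 2:P, 6:P, 7:P, 8:P, 9:t1, 10:t2, 13:t3, 23:tok, 24:tok, 25:tok
edges: (1,10,in); (2,9,in); (6,13,in); (8,9,in); (10,7,out); (10,8,out); (13,2,out); (13,8,out); (23,8,on); (24,2,on); (25,8,on)


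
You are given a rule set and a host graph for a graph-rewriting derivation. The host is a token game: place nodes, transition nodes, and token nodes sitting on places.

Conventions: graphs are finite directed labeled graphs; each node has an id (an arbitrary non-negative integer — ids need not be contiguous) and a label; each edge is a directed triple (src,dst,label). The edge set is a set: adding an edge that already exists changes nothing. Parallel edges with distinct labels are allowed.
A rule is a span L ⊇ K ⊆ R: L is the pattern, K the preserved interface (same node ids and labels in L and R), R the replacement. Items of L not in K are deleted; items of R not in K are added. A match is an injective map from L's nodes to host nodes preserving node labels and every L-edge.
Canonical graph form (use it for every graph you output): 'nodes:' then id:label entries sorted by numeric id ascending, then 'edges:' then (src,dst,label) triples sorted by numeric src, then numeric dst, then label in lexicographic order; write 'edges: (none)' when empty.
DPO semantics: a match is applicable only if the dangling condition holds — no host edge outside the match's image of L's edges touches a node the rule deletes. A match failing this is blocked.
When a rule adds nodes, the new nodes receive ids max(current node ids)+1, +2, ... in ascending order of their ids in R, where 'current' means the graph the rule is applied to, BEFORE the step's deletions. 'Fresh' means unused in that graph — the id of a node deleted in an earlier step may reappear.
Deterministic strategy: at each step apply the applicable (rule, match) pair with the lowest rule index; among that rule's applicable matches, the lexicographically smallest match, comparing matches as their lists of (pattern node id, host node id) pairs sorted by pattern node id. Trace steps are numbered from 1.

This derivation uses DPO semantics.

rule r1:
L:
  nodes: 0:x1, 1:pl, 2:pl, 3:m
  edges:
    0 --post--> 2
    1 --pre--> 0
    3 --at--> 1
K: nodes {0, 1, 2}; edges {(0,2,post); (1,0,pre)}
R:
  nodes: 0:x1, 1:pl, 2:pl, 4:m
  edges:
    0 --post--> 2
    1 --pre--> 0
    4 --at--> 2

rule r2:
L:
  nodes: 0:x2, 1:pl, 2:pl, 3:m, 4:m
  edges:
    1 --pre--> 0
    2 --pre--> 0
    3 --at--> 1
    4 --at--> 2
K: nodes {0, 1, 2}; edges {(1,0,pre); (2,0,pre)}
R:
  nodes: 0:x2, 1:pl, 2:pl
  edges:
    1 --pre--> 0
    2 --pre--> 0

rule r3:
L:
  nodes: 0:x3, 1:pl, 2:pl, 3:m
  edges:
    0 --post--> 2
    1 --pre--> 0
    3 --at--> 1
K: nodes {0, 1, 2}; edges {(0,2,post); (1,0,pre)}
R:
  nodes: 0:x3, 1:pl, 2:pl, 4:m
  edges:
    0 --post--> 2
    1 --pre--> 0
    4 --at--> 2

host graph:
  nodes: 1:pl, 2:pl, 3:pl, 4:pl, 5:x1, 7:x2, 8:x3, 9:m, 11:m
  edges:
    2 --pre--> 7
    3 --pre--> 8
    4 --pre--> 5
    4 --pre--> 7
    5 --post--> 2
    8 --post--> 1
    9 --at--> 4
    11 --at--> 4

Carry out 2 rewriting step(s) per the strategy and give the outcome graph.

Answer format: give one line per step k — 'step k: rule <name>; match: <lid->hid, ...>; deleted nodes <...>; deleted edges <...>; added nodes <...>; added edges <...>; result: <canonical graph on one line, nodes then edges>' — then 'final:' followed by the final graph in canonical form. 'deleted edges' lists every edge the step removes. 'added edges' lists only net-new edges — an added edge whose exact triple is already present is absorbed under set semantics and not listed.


step 1: rule r1; match: 0->5, 1->4, 2->2, 3->9; deleted nodes 9; deleted edges (9,4,at); added nodes 12; added edges (12,2,at); result: nodes: 1:pl, 2:pl, 3:pl, 4:pl, 5:x1, 7:x2, 8:x3, 11:m, 12:m edges: (2,7,pre); (3,8,pre); (4,5,pre); (4,7,pre); (5,2,post); (8,1,post); (11,4,at); (12,2,at)
step 2: rule r1; match: 0->5, 1->4, 2->2, 3->11; deleted nodes 11; deleted edges (11,4,at); added nodes 13; added edges (13,2,at); result: nodes: 1:pl, 2:pl, 3:pl, 4:pl, 5:x1, 7:x2, 8:x3, 12:m, 13:m edges: (2,7,pre); (3,8,pre); (4,5,pre); (4,7,pre); (5,2,post); (8,1,post); (12,2,at); (13,2,at)
final:
nodes: 1:pl, 2:pl, 3:pl, 4:pl, 5:x1, 7:x2, 8:x3, 12:m, 13:m
edges: (2,7,pre); (3,8,pre); (4,5,pre); (4,7,pre); (5,2,post); (8,1,post); (12,2,at); (13,2,at)


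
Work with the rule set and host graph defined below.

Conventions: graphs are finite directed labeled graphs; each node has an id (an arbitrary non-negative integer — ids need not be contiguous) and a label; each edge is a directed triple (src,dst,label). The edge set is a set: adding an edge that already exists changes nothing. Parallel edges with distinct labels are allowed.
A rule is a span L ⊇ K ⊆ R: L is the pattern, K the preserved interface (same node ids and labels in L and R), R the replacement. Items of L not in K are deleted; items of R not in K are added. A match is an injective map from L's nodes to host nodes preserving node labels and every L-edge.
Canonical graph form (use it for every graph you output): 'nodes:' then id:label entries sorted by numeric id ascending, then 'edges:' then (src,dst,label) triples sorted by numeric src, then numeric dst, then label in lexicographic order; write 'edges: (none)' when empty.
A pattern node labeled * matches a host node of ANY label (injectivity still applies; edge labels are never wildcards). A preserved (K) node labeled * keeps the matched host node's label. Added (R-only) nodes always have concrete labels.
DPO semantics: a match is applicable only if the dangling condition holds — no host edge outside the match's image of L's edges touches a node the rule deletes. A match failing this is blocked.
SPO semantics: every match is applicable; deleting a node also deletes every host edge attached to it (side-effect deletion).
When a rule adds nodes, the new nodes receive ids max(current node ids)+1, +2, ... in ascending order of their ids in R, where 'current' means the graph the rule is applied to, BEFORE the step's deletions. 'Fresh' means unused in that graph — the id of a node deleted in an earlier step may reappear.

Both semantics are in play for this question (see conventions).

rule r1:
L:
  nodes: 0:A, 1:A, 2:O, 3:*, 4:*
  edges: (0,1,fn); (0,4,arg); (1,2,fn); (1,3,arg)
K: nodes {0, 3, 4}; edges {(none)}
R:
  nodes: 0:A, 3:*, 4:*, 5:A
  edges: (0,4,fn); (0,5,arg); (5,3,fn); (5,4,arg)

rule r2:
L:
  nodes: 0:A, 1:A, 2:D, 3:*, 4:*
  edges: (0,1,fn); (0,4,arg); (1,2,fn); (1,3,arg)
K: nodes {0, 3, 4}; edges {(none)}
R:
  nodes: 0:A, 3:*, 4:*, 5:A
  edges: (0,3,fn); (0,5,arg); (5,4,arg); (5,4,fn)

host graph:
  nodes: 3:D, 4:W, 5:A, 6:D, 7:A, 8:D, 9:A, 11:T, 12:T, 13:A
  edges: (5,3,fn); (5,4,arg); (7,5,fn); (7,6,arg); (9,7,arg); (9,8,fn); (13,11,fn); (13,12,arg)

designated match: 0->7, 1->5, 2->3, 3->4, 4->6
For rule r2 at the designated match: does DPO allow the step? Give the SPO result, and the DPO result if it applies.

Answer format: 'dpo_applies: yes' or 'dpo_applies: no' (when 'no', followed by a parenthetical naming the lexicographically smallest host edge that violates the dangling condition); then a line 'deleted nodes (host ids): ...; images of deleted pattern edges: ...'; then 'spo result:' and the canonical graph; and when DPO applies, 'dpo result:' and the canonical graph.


dpo_applies: yes
deleted nodes (host ids): 3, 5; images of deleted pattern edges: (5,3,fn); (5,4,arg); (7,5,fn); (7,6,arg)
spo result:
nodes: 4:W, 6:D, 7:A, 8:D, 9:A, 11:T, 12:T, 13:A, 14:A
edges: (7,4,fn); (7,14,arg); (9,7,arg); (9,8,fn); (13,11,fn); (13,12,arg); (14,6,arg); (14,6,fn)
dpo result:
nodes: 4:W, 6:D, 7:A, 8:D, 9:A, 11:T, 12:T, 13:A, 14:A
edges: (7,4,fn); (7,14,arg); (9,7,arg); (9,8,fn); (13,11,fn); (13,12,arg); (14,6,arg); (14,6,fn)


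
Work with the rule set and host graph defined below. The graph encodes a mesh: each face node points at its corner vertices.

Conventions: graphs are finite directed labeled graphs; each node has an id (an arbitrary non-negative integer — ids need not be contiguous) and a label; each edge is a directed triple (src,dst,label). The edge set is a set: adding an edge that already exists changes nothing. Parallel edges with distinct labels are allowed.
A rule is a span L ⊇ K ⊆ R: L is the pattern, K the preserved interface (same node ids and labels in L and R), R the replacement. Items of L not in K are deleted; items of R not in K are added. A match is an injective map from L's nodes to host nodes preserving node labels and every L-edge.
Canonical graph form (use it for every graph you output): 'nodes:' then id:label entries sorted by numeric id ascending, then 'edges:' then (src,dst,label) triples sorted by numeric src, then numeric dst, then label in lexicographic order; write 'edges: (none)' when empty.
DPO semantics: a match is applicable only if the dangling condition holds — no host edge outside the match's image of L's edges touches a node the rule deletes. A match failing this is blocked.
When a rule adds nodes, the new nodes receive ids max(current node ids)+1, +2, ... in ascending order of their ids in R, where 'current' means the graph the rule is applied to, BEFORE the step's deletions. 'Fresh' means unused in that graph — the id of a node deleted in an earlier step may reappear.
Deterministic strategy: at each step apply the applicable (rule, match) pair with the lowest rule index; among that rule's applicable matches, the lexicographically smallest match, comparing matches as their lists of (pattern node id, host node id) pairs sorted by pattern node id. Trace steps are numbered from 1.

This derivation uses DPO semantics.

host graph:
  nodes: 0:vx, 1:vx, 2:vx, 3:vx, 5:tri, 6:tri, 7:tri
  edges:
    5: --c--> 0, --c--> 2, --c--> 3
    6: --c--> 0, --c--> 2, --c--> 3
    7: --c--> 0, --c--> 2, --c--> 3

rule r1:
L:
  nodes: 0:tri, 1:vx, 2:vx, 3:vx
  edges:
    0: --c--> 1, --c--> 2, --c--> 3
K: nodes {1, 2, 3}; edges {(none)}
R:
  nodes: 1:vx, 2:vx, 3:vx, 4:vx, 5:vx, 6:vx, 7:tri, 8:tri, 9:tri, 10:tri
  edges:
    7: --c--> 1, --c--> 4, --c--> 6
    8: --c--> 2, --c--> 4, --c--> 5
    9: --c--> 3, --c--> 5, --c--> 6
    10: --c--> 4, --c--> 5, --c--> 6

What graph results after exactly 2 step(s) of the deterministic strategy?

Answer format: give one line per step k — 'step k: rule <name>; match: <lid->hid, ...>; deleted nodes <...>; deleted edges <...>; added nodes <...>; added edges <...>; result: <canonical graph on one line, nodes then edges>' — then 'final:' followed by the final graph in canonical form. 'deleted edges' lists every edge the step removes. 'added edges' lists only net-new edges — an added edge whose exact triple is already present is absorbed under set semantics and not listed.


step 1: rule r1; match: 0->5, 1->0, 2->2, 3->3; deleted nodes 5; deleted edges (5,0,c); (5,2,c); (5,3,c); added nodes 8, 9, 10, 11, 12, 13, 14; added edges (11,0,c); (11,8,c); (11,10,c); (12,2,c); (12,8,c); (12,9,c); (13,3,c); (13,9,c); (13,10,c); (14,8,c); (14,9,c); (14,10,c); result: nodes: 0:vx, 1:vx, 2:vx, 3:vx, 6:tri, 7:tri, 8:vx, 9:vx, 10:vx, 11:tri, 12:tri, 13:tri, 14:tri edges: (6,0,c); (6,2,c); (6,3,c); (7,0,c); (7,2,c); (7,3,c); (11,0,c); (11,8,c); (11,10,c); (12,2,c); (12,8,c); (12,9,c); (13,3,c); (13,9,c); (13,10,c); (14,8,c); (14,9,c); (14,10,c)
step 2: rule r1; match: 0->6, 1->0, 2->2, 3->3; deleted nodes 6; deleted edges (6,0,c); (6,2,c); (6,3,c); added nodes 15, 16, 17, 18, 19, 20, 21; added edges (18,0,c); (18,15,c); (18,17,c); (19,2,c); (19,15,c); (19,16,c); (20,3,c); (20,16,c); (20,17,c); (21,15,c); (21,16,c); (21,17,c); result: nodes: 0:vx, 1:vx, 2:vx, 3:vx, 7:tri, 8:vx, 9:vx, 10:vx, 11:tri, 12:tri, 13:tri, 14:tri, 15:vx, 16:vx, 17:vx, 18:tri, 19:tri, 20:tri, 21:tri edges: (7,0,c); (7,2,c); (7,3,c); (11,0,c); (11,8,c); (11,10,c); (12,2,c); (12,8,c); (12,9,c); (13,3,c); (13,9,c); (13,10,c); (14,8,c); (14,9,c); (14,10,c); (18,0,c); (18,15,c); (18,17,c); (19,2,c); (19,15,c); (19,16,c); (20,3,c); (20,16,c); (20,17,c); (21,15,c); (21,16,c); (21,17,c)
final:
nodes: 0:vx, 1:vx, 2:vx, 3:vx, 7:tri, 8:vx, 9:vx, 10:vx, 11:tri, 12:tri, 13:tri, 14:tri, 15:vx, 16:vx, 17:vx, 18:tri, 19:tri, 20:tri, 21:tri
edges: (7,0,c); (7,2,c); (7,3,c); (11,0,c); (11,8,c); (11,10,c); (12,2,c); (12,8,c); (12,9,c); (13,3,c); (13,9,c); (13,10,c); (14,8,c); (14,9,c); (14,10,c); (18,0,c); (18,15,c); (18,17,c); (19,2,c); (19,15,c); (19,16,c); (20,3,c); (20,16,c); (20,17,c); (21,15,c); (21,16,c); (21,17,c)


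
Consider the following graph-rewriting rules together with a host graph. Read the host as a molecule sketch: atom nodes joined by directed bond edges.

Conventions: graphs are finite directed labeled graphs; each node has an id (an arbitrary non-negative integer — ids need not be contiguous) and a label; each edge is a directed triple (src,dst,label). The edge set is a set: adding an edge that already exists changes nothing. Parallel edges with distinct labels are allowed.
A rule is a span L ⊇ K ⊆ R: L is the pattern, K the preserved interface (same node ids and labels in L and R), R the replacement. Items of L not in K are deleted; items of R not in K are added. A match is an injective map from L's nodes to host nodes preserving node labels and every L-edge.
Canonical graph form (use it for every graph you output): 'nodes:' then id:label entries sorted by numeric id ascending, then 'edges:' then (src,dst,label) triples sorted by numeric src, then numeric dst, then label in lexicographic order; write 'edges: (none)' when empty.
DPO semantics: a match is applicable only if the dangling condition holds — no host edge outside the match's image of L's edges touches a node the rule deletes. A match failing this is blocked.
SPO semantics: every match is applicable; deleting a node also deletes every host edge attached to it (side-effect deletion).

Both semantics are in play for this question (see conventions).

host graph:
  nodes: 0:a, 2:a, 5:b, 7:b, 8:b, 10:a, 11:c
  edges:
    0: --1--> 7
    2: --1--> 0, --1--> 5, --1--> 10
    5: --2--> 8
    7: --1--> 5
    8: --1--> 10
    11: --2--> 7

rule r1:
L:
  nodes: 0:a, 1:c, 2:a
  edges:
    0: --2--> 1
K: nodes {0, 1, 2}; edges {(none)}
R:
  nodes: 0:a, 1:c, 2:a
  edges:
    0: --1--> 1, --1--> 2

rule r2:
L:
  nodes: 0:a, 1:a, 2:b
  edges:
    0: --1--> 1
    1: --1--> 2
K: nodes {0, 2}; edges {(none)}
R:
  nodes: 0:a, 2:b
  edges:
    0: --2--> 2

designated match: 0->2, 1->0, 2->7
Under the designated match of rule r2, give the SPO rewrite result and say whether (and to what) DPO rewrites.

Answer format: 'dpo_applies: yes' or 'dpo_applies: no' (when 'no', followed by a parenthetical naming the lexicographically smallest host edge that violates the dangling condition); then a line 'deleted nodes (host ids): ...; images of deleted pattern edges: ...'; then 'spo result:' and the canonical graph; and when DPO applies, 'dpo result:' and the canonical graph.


dpo_applies: yes
deleted nodes (host ids): 0; images of deleted pattern edges: (0,7,1); (2,0,1)
spo result:
nodes: 2:a, 5:b, 7:b, 8:b, 10:a, 11:c
edges: (2,5,1); (2,7,2); (2,10,1); (5,8,2); (7,5,1); (8,10,1); (11,7,2)
dpo result:
nodes: 2:a, 5:b, 7:b, 8:b, 10:a, 11:c
edges: (2,5,1); (2,7,2); (2,10,1); (5,8,2); (7,5,1); (8,10,1); (11,7,2)


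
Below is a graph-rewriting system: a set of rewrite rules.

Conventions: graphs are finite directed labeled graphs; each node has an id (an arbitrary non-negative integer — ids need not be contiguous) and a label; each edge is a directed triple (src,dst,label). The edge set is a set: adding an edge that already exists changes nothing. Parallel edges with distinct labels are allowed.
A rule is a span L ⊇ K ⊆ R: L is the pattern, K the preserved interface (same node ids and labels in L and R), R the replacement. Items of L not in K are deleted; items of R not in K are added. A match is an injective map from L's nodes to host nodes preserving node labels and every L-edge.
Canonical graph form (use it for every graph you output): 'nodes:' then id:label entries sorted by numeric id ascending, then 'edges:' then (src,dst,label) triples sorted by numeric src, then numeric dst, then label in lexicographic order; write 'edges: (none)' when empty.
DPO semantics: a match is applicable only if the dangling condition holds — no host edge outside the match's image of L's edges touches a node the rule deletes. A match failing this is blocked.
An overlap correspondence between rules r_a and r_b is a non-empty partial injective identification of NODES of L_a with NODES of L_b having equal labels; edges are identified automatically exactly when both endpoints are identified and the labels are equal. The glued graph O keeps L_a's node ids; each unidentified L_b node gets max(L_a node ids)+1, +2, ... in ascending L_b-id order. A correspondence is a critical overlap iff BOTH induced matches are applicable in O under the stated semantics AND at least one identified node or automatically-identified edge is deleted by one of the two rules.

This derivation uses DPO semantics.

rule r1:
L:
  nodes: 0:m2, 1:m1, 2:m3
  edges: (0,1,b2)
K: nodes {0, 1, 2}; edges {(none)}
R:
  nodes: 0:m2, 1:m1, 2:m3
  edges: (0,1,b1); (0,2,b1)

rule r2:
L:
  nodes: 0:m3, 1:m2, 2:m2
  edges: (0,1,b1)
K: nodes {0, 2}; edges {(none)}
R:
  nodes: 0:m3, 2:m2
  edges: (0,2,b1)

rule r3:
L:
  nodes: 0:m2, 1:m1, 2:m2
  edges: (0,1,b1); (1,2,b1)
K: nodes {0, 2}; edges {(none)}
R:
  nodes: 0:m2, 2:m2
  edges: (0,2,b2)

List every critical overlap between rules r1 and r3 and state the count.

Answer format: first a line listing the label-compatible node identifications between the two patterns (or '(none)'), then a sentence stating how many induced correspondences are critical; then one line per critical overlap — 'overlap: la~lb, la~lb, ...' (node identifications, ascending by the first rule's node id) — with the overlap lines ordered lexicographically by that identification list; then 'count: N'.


label-compatible node identifications between L(r1) and L(r3): 0~0, 0~2, 1~1
0 of the induced correspondences are critical overlaps of r1 and r3.
count: 0


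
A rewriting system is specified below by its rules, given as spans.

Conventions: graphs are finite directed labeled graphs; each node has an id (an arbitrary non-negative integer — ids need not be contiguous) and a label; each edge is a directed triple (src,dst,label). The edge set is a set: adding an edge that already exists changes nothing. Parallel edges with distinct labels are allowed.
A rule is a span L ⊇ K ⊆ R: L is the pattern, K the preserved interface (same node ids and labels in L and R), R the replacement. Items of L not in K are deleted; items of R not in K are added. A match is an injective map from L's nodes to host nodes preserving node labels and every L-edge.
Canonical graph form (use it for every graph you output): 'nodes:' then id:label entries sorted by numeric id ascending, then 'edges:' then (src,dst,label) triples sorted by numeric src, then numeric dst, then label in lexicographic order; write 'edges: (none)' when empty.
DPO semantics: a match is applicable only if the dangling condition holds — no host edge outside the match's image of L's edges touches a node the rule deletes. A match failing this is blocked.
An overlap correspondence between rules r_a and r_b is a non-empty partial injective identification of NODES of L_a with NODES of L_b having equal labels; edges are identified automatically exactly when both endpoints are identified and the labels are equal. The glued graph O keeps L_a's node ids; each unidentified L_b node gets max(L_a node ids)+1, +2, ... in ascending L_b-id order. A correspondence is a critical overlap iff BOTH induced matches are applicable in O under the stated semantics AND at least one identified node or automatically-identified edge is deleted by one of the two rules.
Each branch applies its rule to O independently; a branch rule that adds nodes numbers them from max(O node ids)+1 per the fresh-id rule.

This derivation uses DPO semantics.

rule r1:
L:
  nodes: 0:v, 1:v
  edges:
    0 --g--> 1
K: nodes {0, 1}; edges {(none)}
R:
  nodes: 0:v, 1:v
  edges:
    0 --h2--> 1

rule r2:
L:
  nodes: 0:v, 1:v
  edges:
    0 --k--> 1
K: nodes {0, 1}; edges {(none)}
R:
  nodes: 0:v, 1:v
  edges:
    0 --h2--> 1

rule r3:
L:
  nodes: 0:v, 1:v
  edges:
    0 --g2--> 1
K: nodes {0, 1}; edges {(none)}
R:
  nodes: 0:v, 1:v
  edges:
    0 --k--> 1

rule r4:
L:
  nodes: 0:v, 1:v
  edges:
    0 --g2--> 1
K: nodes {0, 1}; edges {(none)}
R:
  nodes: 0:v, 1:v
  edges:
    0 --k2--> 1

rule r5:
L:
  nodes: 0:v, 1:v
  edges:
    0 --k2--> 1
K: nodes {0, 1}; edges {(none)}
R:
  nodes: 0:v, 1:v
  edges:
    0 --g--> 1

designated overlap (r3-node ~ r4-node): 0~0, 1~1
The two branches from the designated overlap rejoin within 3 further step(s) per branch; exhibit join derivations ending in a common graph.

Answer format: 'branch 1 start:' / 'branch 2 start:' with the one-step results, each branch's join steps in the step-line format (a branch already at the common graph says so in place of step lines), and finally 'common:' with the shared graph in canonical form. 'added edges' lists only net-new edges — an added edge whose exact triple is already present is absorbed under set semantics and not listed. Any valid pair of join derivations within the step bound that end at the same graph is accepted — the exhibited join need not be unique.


branch 1 start:
nodes: 0:v, 1:v
edges: (0,1,k)
branch 2 start:
nodes: 0:v, 1:v
edges: (0,1,k2)
branch 1 step 1: rule r2; match: 0->0, 1->1; deleted nodes (none); deleted edges (0,1,k); added nodes (none); added edges (0,1,h2); result: nodes: 0:v, 1:v edges: (0,1,h2)
branch 2 step 1: rule r5; match: 0->0, 1->1; deleted nodes (none); deleted edges (0,1,k2); added nodes (none); added edges (0,1,g); result: nodes: 0:v, 1:v edges: (0,1,g)
branch 2 step 2: rule r1; match: 0->0, 1->1; deleted nodes (none); deleted edges (0,1,g); added nodes (none); added edges (0,1,h2); result: nodes: 0:v, 1:v edges: (0,1,h2)
common:
nodes: 0:v, 1:v
edges: (0,1,h2)
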